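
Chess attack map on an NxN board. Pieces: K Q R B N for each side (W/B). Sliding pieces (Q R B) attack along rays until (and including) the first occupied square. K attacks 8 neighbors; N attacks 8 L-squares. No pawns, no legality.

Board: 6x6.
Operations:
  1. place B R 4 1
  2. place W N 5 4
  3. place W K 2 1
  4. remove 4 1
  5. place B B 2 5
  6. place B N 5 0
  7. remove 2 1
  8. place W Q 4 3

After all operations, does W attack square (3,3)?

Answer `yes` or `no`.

Op 1: place BR@(4,1)
Op 2: place WN@(5,4)
Op 3: place WK@(2,1)
Op 4: remove (4,1)
Op 5: place BB@(2,5)
Op 6: place BN@(5,0)
Op 7: remove (2,1)
Op 8: place WQ@(4,3)
Per-piece attacks for W:
  WQ@(4,3): attacks (4,4) (4,5) (4,2) (4,1) (4,0) (5,3) (3,3) (2,3) (1,3) (0,3) (5,4) (5,2) (3,4) (2,5) (3,2) (2,1) (1,0) [ray(1,1) blocked at (5,4); ray(-1,1) blocked at (2,5)]
  WN@(5,4): attacks (3,5) (4,2) (3,3)
W attacks (3,3): yes

Answer: yes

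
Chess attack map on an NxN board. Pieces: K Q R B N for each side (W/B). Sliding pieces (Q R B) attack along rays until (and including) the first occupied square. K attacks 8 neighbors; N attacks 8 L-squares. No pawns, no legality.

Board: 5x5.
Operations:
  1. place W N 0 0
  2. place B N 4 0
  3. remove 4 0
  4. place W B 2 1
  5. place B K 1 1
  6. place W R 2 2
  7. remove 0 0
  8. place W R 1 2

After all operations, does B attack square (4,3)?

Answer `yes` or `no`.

Answer: no

Derivation:
Op 1: place WN@(0,0)
Op 2: place BN@(4,0)
Op 3: remove (4,0)
Op 4: place WB@(2,1)
Op 5: place BK@(1,1)
Op 6: place WR@(2,2)
Op 7: remove (0,0)
Op 8: place WR@(1,2)
Per-piece attacks for B:
  BK@(1,1): attacks (1,2) (1,0) (2,1) (0,1) (2,2) (2,0) (0,2) (0,0)
B attacks (4,3): no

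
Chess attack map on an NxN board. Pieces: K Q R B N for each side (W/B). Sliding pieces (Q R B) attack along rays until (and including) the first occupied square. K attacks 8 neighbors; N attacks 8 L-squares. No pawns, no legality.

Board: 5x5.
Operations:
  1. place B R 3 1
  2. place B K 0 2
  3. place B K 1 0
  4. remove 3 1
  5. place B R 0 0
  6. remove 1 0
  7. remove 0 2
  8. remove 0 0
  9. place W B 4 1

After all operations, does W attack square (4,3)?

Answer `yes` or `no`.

Answer: no

Derivation:
Op 1: place BR@(3,1)
Op 2: place BK@(0,2)
Op 3: place BK@(1,0)
Op 4: remove (3,1)
Op 5: place BR@(0,0)
Op 6: remove (1,0)
Op 7: remove (0,2)
Op 8: remove (0,0)
Op 9: place WB@(4,1)
Per-piece attacks for W:
  WB@(4,1): attacks (3,2) (2,3) (1,4) (3,0)
W attacks (4,3): no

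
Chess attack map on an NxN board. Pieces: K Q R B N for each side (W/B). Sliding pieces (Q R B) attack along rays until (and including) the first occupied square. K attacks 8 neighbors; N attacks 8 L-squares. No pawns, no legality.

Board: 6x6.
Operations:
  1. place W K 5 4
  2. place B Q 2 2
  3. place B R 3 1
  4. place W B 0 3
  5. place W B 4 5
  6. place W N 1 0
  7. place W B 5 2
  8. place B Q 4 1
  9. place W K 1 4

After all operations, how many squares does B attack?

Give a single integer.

Answer: 29

Derivation:
Op 1: place WK@(5,4)
Op 2: place BQ@(2,2)
Op 3: place BR@(3,1)
Op 4: place WB@(0,3)
Op 5: place WB@(4,5)
Op 6: place WN@(1,0)
Op 7: place WB@(5,2)
Op 8: place BQ@(4,1)
Op 9: place WK@(1,4)
Per-piece attacks for B:
  BQ@(2,2): attacks (2,3) (2,4) (2,5) (2,1) (2,0) (3,2) (4,2) (5,2) (1,2) (0,2) (3,3) (4,4) (5,5) (3,1) (1,3) (0,4) (1,1) (0,0) [ray(1,0) blocked at (5,2); ray(1,-1) blocked at (3,1)]
  BR@(3,1): attacks (3,2) (3,3) (3,4) (3,5) (3,0) (4,1) (2,1) (1,1) (0,1) [ray(1,0) blocked at (4,1)]
  BQ@(4,1): attacks (4,2) (4,3) (4,4) (4,5) (4,0) (5,1) (3,1) (5,2) (5,0) (3,2) (2,3) (1,4) (3,0) [ray(0,1) blocked at (4,5); ray(-1,0) blocked at (3,1); ray(1,1) blocked at (5,2); ray(-1,1) blocked at (1,4)]
Union (29 distinct): (0,0) (0,1) (0,2) (0,4) (1,1) (1,2) (1,3) (1,4) (2,0) (2,1) (2,3) (2,4) (2,5) (3,0) (3,1) (3,2) (3,3) (3,4) (3,5) (4,0) (4,1) (4,2) (4,3) (4,4) (4,5) (5,0) (5,1) (5,2) (5,5)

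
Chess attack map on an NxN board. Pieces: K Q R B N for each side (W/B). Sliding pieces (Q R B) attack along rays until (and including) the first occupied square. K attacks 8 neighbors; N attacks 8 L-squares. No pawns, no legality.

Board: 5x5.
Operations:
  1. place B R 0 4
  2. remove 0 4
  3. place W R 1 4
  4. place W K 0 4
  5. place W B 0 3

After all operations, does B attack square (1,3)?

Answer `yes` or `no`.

Op 1: place BR@(0,4)
Op 2: remove (0,4)
Op 3: place WR@(1,4)
Op 4: place WK@(0,4)
Op 5: place WB@(0,3)
Per-piece attacks for B:
B attacks (1,3): no

Answer: no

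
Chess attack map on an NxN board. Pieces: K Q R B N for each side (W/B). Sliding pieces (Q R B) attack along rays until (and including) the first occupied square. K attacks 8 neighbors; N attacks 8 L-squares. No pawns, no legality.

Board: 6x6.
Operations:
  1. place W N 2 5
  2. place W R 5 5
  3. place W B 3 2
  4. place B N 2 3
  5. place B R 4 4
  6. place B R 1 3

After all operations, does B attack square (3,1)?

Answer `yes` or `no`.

Op 1: place WN@(2,5)
Op 2: place WR@(5,5)
Op 3: place WB@(3,2)
Op 4: place BN@(2,3)
Op 5: place BR@(4,4)
Op 6: place BR@(1,3)
Per-piece attacks for B:
  BR@(1,3): attacks (1,4) (1,5) (1,2) (1,1) (1,0) (2,3) (0,3) [ray(1,0) blocked at (2,3)]
  BN@(2,3): attacks (3,5) (4,4) (1,5) (0,4) (3,1) (4,2) (1,1) (0,2)
  BR@(4,4): attacks (4,5) (4,3) (4,2) (4,1) (4,0) (5,4) (3,4) (2,4) (1,4) (0,4)
B attacks (3,1): yes

Answer: yes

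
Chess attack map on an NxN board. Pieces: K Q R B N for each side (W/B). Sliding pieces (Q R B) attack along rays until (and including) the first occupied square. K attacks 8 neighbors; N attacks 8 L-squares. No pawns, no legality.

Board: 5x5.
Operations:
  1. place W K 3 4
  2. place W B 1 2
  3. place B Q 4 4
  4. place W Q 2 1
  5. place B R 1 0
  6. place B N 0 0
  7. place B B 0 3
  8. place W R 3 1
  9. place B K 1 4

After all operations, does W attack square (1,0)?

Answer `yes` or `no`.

Answer: yes

Derivation:
Op 1: place WK@(3,4)
Op 2: place WB@(1,2)
Op 3: place BQ@(4,4)
Op 4: place WQ@(2,1)
Op 5: place BR@(1,0)
Op 6: place BN@(0,0)
Op 7: place BB@(0,3)
Op 8: place WR@(3,1)
Op 9: place BK@(1,4)
Per-piece attacks for W:
  WB@(1,2): attacks (2,3) (3,4) (2,1) (0,3) (0,1) [ray(1,1) blocked at (3,4); ray(1,-1) blocked at (2,1); ray(-1,1) blocked at (0,3)]
  WQ@(2,1): attacks (2,2) (2,3) (2,4) (2,0) (3,1) (1,1) (0,1) (3,2) (4,3) (3,0) (1,2) (1,0) [ray(1,0) blocked at (3,1); ray(-1,1) blocked at (1,2); ray(-1,-1) blocked at (1,0)]
  WR@(3,1): attacks (3,2) (3,3) (3,4) (3,0) (4,1) (2,1) [ray(0,1) blocked at (3,4); ray(-1,0) blocked at (2,1)]
  WK@(3,4): attacks (3,3) (4,4) (2,4) (4,3) (2,3)
W attacks (1,0): yes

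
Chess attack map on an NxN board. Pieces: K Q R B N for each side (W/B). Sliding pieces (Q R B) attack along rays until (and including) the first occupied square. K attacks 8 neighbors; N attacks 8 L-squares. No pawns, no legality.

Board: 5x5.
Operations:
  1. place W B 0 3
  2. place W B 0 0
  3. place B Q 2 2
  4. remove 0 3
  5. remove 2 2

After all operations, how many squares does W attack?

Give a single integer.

Op 1: place WB@(0,3)
Op 2: place WB@(0,0)
Op 3: place BQ@(2,2)
Op 4: remove (0,3)
Op 5: remove (2,2)
Per-piece attacks for W:
  WB@(0,0): attacks (1,1) (2,2) (3,3) (4,4)
Union (4 distinct): (1,1) (2,2) (3,3) (4,4)

Answer: 4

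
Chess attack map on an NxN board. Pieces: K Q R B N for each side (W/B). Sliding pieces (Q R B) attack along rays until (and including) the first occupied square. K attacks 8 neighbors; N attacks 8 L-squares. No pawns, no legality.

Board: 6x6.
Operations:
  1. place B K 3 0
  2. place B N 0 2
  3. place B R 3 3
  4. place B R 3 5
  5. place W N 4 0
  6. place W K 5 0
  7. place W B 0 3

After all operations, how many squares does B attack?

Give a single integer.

Op 1: place BK@(3,0)
Op 2: place BN@(0,2)
Op 3: place BR@(3,3)
Op 4: place BR@(3,5)
Op 5: place WN@(4,0)
Op 6: place WK@(5,0)
Op 7: place WB@(0,3)
Per-piece attacks for B:
  BN@(0,2): attacks (1,4) (2,3) (1,0) (2,1)
  BK@(3,0): attacks (3,1) (4,0) (2,0) (4,1) (2,1)
  BR@(3,3): attacks (3,4) (3,5) (3,2) (3,1) (3,0) (4,3) (5,3) (2,3) (1,3) (0,3) [ray(0,1) blocked at (3,5); ray(0,-1) blocked at (3,0); ray(-1,0) blocked at (0,3)]
  BR@(3,5): attacks (3,4) (3,3) (4,5) (5,5) (2,5) (1,5) (0,5) [ray(0,-1) blocked at (3,3)]
Union (22 distinct): (0,3) (0,5) (1,0) (1,3) (1,4) (1,5) (2,0) (2,1) (2,3) (2,5) (3,0) (3,1) (3,2) (3,3) (3,4) (3,5) (4,0) (4,1) (4,3) (4,5) (5,3) (5,5)

Answer: 22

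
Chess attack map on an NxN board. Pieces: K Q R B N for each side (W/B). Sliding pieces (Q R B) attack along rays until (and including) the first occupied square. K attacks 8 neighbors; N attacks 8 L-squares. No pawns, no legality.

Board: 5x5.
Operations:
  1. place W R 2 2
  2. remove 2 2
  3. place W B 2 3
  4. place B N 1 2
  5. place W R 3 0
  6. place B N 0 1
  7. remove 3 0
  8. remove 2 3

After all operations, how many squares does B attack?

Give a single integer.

Op 1: place WR@(2,2)
Op 2: remove (2,2)
Op 3: place WB@(2,3)
Op 4: place BN@(1,2)
Op 5: place WR@(3,0)
Op 6: place BN@(0,1)
Op 7: remove (3,0)
Op 8: remove (2,3)
Per-piece attacks for B:
  BN@(0,1): attacks (1,3) (2,2) (2,0)
  BN@(1,2): attacks (2,4) (3,3) (0,4) (2,0) (3,1) (0,0)
Union (8 distinct): (0,0) (0,4) (1,3) (2,0) (2,2) (2,4) (3,1) (3,3)

Answer: 8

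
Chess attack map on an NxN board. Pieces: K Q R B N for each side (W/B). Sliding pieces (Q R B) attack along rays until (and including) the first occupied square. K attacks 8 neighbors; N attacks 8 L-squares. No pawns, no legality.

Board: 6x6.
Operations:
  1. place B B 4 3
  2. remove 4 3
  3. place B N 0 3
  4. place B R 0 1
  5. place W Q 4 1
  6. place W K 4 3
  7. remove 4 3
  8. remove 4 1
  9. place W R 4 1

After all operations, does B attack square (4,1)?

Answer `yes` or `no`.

Op 1: place BB@(4,3)
Op 2: remove (4,3)
Op 3: place BN@(0,3)
Op 4: place BR@(0,1)
Op 5: place WQ@(4,1)
Op 6: place WK@(4,3)
Op 7: remove (4,3)
Op 8: remove (4,1)
Op 9: place WR@(4,1)
Per-piece attacks for B:
  BR@(0,1): attacks (0,2) (0,3) (0,0) (1,1) (2,1) (3,1) (4,1) [ray(0,1) blocked at (0,3); ray(1,0) blocked at (4,1)]
  BN@(0,3): attacks (1,5) (2,4) (1,1) (2,2)
B attacks (4,1): yes

Answer: yes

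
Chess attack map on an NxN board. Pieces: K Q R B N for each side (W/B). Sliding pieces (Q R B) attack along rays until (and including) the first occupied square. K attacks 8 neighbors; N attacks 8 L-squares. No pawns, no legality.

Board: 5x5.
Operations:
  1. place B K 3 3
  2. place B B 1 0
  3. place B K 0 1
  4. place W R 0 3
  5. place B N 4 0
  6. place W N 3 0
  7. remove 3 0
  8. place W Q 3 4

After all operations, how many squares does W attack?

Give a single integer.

Answer: 11

Derivation:
Op 1: place BK@(3,3)
Op 2: place BB@(1,0)
Op 3: place BK@(0,1)
Op 4: place WR@(0,3)
Op 5: place BN@(4,0)
Op 6: place WN@(3,0)
Op 7: remove (3,0)
Op 8: place WQ@(3,4)
Per-piece attacks for W:
  WR@(0,3): attacks (0,4) (0,2) (0,1) (1,3) (2,3) (3,3) [ray(0,-1) blocked at (0,1); ray(1,0) blocked at (3,3)]
  WQ@(3,4): attacks (3,3) (4,4) (2,4) (1,4) (0,4) (4,3) (2,3) (1,2) (0,1) [ray(0,-1) blocked at (3,3); ray(-1,-1) blocked at (0,1)]
Union (11 distinct): (0,1) (0,2) (0,4) (1,2) (1,3) (1,4) (2,3) (2,4) (3,3) (4,3) (4,4)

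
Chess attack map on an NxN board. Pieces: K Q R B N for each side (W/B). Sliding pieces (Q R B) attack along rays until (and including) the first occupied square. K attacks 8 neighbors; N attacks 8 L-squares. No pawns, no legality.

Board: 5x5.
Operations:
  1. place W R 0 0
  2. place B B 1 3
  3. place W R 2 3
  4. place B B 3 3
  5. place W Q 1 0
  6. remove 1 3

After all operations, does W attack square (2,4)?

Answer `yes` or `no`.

Op 1: place WR@(0,0)
Op 2: place BB@(1,3)
Op 3: place WR@(2,3)
Op 4: place BB@(3,3)
Op 5: place WQ@(1,0)
Op 6: remove (1,3)
Per-piece attacks for W:
  WR@(0,0): attacks (0,1) (0,2) (0,3) (0,4) (1,0) [ray(1,0) blocked at (1,0)]
  WQ@(1,0): attacks (1,1) (1,2) (1,3) (1,4) (2,0) (3,0) (4,0) (0,0) (2,1) (3,2) (4,3) (0,1) [ray(-1,0) blocked at (0,0)]
  WR@(2,3): attacks (2,4) (2,2) (2,1) (2,0) (3,3) (1,3) (0,3) [ray(1,0) blocked at (3,3)]
W attacks (2,4): yes

Answer: yes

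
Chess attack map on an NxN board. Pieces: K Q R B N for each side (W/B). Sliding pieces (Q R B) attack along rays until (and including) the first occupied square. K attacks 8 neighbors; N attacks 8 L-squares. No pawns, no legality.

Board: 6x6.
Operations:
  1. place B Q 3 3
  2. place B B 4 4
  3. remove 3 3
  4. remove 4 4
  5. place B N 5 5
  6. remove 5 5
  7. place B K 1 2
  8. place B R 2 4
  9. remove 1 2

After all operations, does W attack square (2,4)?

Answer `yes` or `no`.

Op 1: place BQ@(3,3)
Op 2: place BB@(4,4)
Op 3: remove (3,3)
Op 4: remove (4,4)
Op 5: place BN@(5,5)
Op 6: remove (5,5)
Op 7: place BK@(1,2)
Op 8: place BR@(2,4)
Op 9: remove (1,2)
Per-piece attacks for W:
W attacks (2,4): no

Answer: no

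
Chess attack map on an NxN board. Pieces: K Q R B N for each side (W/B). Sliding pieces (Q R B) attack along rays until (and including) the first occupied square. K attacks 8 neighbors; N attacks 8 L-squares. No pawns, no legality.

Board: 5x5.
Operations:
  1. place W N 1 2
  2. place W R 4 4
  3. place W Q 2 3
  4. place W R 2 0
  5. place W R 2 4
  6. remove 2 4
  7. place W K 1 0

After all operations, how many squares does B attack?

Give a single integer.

Op 1: place WN@(1,2)
Op 2: place WR@(4,4)
Op 3: place WQ@(2,3)
Op 4: place WR@(2,0)
Op 5: place WR@(2,4)
Op 6: remove (2,4)
Op 7: place WK@(1,0)
Per-piece attacks for B:
Union (0 distinct): (none)

Answer: 0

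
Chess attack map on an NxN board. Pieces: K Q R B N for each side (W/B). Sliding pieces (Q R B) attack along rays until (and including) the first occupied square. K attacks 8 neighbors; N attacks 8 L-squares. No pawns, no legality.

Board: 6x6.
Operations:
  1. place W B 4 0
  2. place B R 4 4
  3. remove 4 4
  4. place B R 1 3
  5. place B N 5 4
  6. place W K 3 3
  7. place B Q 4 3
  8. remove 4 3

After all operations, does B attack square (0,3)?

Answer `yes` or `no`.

Op 1: place WB@(4,0)
Op 2: place BR@(4,4)
Op 3: remove (4,4)
Op 4: place BR@(1,3)
Op 5: place BN@(5,4)
Op 6: place WK@(3,3)
Op 7: place BQ@(4,3)
Op 8: remove (4,3)
Per-piece attacks for B:
  BR@(1,3): attacks (1,4) (1,5) (1,2) (1,1) (1,0) (2,3) (3,3) (0,3) [ray(1,0) blocked at (3,3)]
  BN@(5,4): attacks (3,5) (4,2) (3,3)
B attacks (0,3): yes

Answer: yes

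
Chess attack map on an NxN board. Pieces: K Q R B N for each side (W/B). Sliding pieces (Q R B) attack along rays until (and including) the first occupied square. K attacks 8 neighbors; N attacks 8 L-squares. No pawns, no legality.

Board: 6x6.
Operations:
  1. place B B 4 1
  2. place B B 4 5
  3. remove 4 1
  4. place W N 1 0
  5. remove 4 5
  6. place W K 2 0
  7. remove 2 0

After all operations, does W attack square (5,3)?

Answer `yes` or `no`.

Op 1: place BB@(4,1)
Op 2: place BB@(4,5)
Op 3: remove (4,1)
Op 4: place WN@(1,0)
Op 5: remove (4,5)
Op 6: place WK@(2,0)
Op 7: remove (2,0)
Per-piece attacks for W:
  WN@(1,0): attacks (2,2) (3,1) (0,2)
W attacks (5,3): no

Answer: no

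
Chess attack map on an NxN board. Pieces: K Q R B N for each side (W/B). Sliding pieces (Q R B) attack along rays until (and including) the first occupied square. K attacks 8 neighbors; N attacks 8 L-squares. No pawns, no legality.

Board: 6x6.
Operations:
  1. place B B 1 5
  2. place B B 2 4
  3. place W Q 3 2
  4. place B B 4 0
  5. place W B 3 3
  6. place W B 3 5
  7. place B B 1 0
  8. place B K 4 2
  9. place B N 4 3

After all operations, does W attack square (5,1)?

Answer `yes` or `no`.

Op 1: place BB@(1,5)
Op 2: place BB@(2,4)
Op 3: place WQ@(3,2)
Op 4: place BB@(4,0)
Op 5: place WB@(3,3)
Op 6: place WB@(3,5)
Op 7: place BB@(1,0)
Op 8: place BK@(4,2)
Op 9: place BN@(4,3)
Per-piece attacks for W:
  WQ@(3,2): attacks (3,3) (3,1) (3,0) (4,2) (2,2) (1,2) (0,2) (4,3) (4,1) (5,0) (2,3) (1,4) (0,5) (2,1) (1,0) [ray(0,1) blocked at (3,3); ray(1,0) blocked at (4,2); ray(1,1) blocked at (4,3); ray(-1,-1) blocked at (1,0)]
  WB@(3,3): attacks (4,4) (5,5) (4,2) (2,4) (2,2) (1,1) (0,0) [ray(1,-1) blocked at (4,2); ray(-1,1) blocked at (2,4)]
  WB@(3,5): attacks (4,4) (5,3) (2,4) [ray(-1,-1) blocked at (2,4)]
W attacks (5,1): no

Answer: no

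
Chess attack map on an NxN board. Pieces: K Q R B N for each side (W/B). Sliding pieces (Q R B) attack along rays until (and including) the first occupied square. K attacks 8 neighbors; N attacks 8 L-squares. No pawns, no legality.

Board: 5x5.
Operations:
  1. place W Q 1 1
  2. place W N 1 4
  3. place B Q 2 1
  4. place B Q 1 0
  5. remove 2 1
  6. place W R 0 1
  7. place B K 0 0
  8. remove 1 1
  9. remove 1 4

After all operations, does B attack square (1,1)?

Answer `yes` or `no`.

Op 1: place WQ@(1,1)
Op 2: place WN@(1,4)
Op 3: place BQ@(2,1)
Op 4: place BQ@(1,0)
Op 5: remove (2,1)
Op 6: place WR@(0,1)
Op 7: place BK@(0,0)
Op 8: remove (1,1)
Op 9: remove (1,4)
Per-piece attacks for B:
  BK@(0,0): attacks (0,1) (1,0) (1,1)
  BQ@(1,0): attacks (1,1) (1,2) (1,3) (1,4) (2,0) (3,0) (4,0) (0,0) (2,1) (3,2) (4,3) (0,1) [ray(-1,0) blocked at (0,0); ray(-1,1) blocked at (0,1)]
B attacks (1,1): yes

Answer: yes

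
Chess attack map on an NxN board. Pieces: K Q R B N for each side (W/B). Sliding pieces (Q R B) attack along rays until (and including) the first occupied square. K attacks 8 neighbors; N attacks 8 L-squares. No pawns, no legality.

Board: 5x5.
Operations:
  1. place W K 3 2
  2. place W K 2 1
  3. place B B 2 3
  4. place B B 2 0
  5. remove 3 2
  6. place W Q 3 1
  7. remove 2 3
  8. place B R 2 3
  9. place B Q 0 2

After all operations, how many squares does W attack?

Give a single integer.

Op 1: place WK@(3,2)
Op 2: place WK@(2,1)
Op 3: place BB@(2,3)
Op 4: place BB@(2,0)
Op 5: remove (3,2)
Op 6: place WQ@(3,1)
Op 7: remove (2,3)
Op 8: place BR@(2,3)
Op 9: place BQ@(0,2)
Per-piece attacks for W:
  WK@(2,1): attacks (2,2) (2,0) (3,1) (1,1) (3,2) (3,0) (1,2) (1,0)
  WQ@(3,1): attacks (3,2) (3,3) (3,4) (3,0) (4,1) (2,1) (4,2) (4,0) (2,2) (1,3) (0,4) (2,0) [ray(-1,0) blocked at (2,1); ray(-1,-1) blocked at (2,0)]
Union (16 distinct): (0,4) (1,0) (1,1) (1,2) (1,3) (2,0) (2,1) (2,2) (3,0) (3,1) (3,2) (3,3) (3,4) (4,0) (4,1) (4,2)

Answer: 16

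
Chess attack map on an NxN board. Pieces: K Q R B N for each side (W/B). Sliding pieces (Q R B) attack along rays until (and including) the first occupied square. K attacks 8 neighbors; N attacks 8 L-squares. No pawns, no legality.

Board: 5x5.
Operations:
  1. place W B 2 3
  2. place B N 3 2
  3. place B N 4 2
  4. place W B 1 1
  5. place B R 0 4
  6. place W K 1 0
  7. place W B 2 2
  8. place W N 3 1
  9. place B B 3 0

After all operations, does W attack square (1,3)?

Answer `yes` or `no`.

Op 1: place WB@(2,3)
Op 2: place BN@(3,2)
Op 3: place BN@(4,2)
Op 4: place WB@(1,1)
Op 5: place BR@(0,4)
Op 6: place WK@(1,0)
Op 7: place WB@(2,2)
Op 8: place WN@(3,1)
Op 9: place BB@(3,0)
Per-piece attacks for W:
  WK@(1,0): attacks (1,1) (2,0) (0,0) (2,1) (0,1)
  WB@(1,1): attacks (2,2) (2,0) (0,2) (0,0) [ray(1,1) blocked at (2,2)]
  WB@(2,2): attacks (3,3) (4,4) (3,1) (1,3) (0,4) (1,1) [ray(1,-1) blocked at (3,1); ray(-1,1) blocked at (0,4); ray(-1,-1) blocked at (1,1)]
  WB@(2,3): attacks (3,4) (3,2) (1,4) (1,2) (0,1) [ray(1,-1) blocked at (3,2)]
  WN@(3,1): attacks (4,3) (2,3) (1,2) (1,0)
W attacks (1,3): yes

Answer: yes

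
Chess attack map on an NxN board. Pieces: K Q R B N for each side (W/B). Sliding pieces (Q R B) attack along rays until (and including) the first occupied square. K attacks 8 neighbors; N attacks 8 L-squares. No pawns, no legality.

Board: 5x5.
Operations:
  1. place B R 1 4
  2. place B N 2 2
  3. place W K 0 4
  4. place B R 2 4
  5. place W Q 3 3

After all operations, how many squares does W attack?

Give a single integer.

Op 1: place BR@(1,4)
Op 2: place BN@(2,2)
Op 3: place WK@(0,4)
Op 4: place BR@(2,4)
Op 5: place WQ@(3,3)
Per-piece attacks for W:
  WK@(0,4): attacks (0,3) (1,4) (1,3)
  WQ@(3,3): attacks (3,4) (3,2) (3,1) (3,0) (4,3) (2,3) (1,3) (0,3) (4,4) (4,2) (2,4) (2,2) [ray(-1,1) blocked at (2,4); ray(-1,-1) blocked at (2,2)]
Union (13 distinct): (0,3) (1,3) (1,4) (2,2) (2,3) (2,4) (3,0) (3,1) (3,2) (3,4) (4,2) (4,3) (4,4)

Answer: 13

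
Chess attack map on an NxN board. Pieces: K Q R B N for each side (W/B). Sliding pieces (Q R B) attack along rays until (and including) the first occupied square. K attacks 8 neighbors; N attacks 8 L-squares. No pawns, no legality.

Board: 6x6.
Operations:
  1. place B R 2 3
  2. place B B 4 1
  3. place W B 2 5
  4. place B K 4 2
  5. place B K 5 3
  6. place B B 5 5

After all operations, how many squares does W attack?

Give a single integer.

Op 1: place BR@(2,3)
Op 2: place BB@(4,1)
Op 3: place WB@(2,5)
Op 4: place BK@(4,2)
Op 5: place BK@(5,3)
Op 6: place BB@(5,5)
Per-piece attacks for W:
  WB@(2,5): attacks (3,4) (4,3) (5,2) (1,4) (0,3)
Union (5 distinct): (0,3) (1,4) (3,4) (4,3) (5,2)

Answer: 5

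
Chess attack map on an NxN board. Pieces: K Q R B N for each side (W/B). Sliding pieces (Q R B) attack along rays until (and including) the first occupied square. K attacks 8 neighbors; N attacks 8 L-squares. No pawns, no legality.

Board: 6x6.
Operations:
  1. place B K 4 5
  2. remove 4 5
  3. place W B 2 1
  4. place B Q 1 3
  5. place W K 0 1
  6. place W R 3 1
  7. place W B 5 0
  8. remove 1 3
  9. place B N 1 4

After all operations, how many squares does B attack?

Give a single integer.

Op 1: place BK@(4,5)
Op 2: remove (4,5)
Op 3: place WB@(2,1)
Op 4: place BQ@(1,3)
Op 5: place WK@(0,1)
Op 6: place WR@(3,1)
Op 7: place WB@(5,0)
Op 8: remove (1,3)
Op 9: place BN@(1,4)
Per-piece attacks for B:
  BN@(1,4): attacks (3,5) (2,2) (3,3) (0,2)
Union (4 distinct): (0,2) (2,2) (3,3) (3,5)

Answer: 4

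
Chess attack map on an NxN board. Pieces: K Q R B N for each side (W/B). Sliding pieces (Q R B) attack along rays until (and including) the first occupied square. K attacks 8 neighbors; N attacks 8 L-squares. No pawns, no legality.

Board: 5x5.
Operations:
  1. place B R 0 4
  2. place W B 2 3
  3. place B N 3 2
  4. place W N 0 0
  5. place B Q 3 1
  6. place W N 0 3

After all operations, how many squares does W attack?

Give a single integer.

Answer: 9

Derivation:
Op 1: place BR@(0,4)
Op 2: place WB@(2,3)
Op 3: place BN@(3,2)
Op 4: place WN@(0,0)
Op 5: place BQ@(3,1)
Op 6: place WN@(0,3)
Per-piece attacks for W:
  WN@(0,0): attacks (1,2) (2,1)
  WN@(0,3): attacks (2,4) (1,1) (2,2)
  WB@(2,3): attacks (3,4) (3,2) (1,4) (1,2) (0,1) [ray(1,-1) blocked at (3,2)]
Union (9 distinct): (0,1) (1,1) (1,2) (1,4) (2,1) (2,2) (2,4) (3,2) (3,4)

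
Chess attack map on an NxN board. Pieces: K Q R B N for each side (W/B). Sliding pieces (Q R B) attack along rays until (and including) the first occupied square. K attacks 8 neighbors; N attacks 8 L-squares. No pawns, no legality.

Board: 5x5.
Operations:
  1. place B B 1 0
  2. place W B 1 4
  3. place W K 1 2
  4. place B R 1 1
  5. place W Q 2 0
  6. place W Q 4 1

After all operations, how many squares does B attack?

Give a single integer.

Op 1: place BB@(1,0)
Op 2: place WB@(1,4)
Op 3: place WK@(1,2)
Op 4: place BR@(1,1)
Op 5: place WQ@(2,0)
Op 6: place WQ@(4,1)
Per-piece attacks for B:
  BB@(1,0): attacks (2,1) (3,2) (4,3) (0,1)
  BR@(1,1): attacks (1,2) (1,0) (2,1) (3,1) (4,1) (0,1) [ray(0,1) blocked at (1,2); ray(0,-1) blocked at (1,0); ray(1,0) blocked at (4,1)]
Union (8 distinct): (0,1) (1,0) (1,2) (2,1) (3,1) (3,2) (4,1) (4,3)

Answer: 8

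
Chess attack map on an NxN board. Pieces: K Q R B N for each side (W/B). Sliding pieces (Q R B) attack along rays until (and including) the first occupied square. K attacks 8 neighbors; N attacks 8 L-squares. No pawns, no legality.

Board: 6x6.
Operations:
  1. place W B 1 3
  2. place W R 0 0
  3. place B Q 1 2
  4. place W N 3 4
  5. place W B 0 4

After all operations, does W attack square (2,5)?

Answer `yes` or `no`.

Answer: no

Derivation:
Op 1: place WB@(1,3)
Op 2: place WR@(0,0)
Op 3: place BQ@(1,2)
Op 4: place WN@(3,4)
Op 5: place WB@(0,4)
Per-piece attacks for W:
  WR@(0,0): attacks (0,1) (0,2) (0,3) (0,4) (1,0) (2,0) (3,0) (4,0) (5,0) [ray(0,1) blocked at (0,4)]
  WB@(0,4): attacks (1,5) (1,3) [ray(1,-1) blocked at (1,3)]
  WB@(1,3): attacks (2,4) (3,5) (2,2) (3,1) (4,0) (0,4) (0,2) [ray(-1,1) blocked at (0,4)]
  WN@(3,4): attacks (5,5) (1,5) (4,2) (5,3) (2,2) (1,3)
W attacks (2,5): no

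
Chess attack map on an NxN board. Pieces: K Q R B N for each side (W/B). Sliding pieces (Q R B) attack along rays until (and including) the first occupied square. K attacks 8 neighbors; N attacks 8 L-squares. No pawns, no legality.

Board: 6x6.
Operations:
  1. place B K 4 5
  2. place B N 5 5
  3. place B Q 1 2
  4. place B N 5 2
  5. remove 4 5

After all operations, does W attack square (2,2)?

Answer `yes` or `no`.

Answer: no

Derivation:
Op 1: place BK@(4,5)
Op 2: place BN@(5,5)
Op 3: place BQ@(1,2)
Op 4: place BN@(5,2)
Op 5: remove (4,5)
Per-piece attacks for W:
W attacks (2,2): no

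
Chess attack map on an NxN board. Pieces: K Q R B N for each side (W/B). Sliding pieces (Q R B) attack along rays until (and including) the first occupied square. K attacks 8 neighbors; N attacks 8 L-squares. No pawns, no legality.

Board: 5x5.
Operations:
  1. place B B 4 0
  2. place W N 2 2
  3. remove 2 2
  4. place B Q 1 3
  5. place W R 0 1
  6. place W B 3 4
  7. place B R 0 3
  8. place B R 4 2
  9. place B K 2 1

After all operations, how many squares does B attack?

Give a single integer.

Answer: 21

Derivation:
Op 1: place BB@(4,0)
Op 2: place WN@(2,2)
Op 3: remove (2,2)
Op 4: place BQ@(1,3)
Op 5: place WR@(0,1)
Op 6: place WB@(3,4)
Op 7: place BR@(0,3)
Op 8: place BR@(4,2)
Op 9: place BK@(2,1)
Per-piece attacks for B:
  BR@(0,3): attacks (0,4) (0,2) (0,1) (1,3) [ray(0,-1) blocked at (0,1); ray(1,0) blocked at (1,3)]
  BQ@(1,3): attacks (1,4) (1,2) (1,1) (1,0) (2,3) (3,3) (4,3) (0,3) (2,4) (2,2) (3,1) (4,0) (0,4) (0,2) [ray(-1,0) blocked at (0,3); ray(1,-1) blocked at (4,0)]
  BK@(2,1): attacks (2,2) (2,0) (3,1) (1,1) (3,2) (3,0) (1,2) (1,0)
  BB@(4,0): attacks (3,1) (2,2) (1,3) [ray(-1,1) blocked at (1,3)]
  BR@(4,2): attacks (4,3) (4,4) (4,1) (4,0) (3,2) (2,2) (1,2) (0,2) [ray(0,-1) blocked at (4,0)]
Union (21 distinct): (0,1) (0,2) (0,3) (0,4) (1,0) (1,1) (1,2) (1,3) (1,4) (2,0) (2,2) (2,3) (2,4) (3,0) (3,1) (3,2) (3,3) (4,0) (4,1) (4,3) (4,4)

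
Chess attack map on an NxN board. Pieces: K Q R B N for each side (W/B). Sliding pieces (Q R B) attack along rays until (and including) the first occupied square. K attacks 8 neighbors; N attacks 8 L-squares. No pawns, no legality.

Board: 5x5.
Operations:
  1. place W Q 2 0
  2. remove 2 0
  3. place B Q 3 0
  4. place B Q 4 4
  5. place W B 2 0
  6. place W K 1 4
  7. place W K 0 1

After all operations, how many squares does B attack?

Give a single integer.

Answer: 17

Derivation:
Op 1: place WQ@(2,0)
Op 2: remove (2,0)
Op 3: place BQ@(3,0)
Op 4: place BQ@(4,4)
Op 5: place WB@(2,0)
Op 6: place WK@(1,4)
Op 7: place WK@(0,1)
Per-piece attacks for B:
  BQ@(3,0): attacks (3,1) (3,2) (3,3) (3,4) (4,0) (2,0) (4,1) (2,1) (1,2) (0,3) [ray(-1,0) blocked at (2,0)]
  BQ@(4,4): attacks (4,3) (4,2) (4,1) (4,0) (3,4) (2,4) (1,4) (3,3) (2,2) (1,1) (0,0) [ray(-1,0) blocked at (1,4)]
Union (17 distinct): (0,0) (0,3) (1,1) (1,2) (1,4) (2,0) (2,1) (2,2) (2,4) (3,1) (3,2) (3,3) (3,4) (4,0) (4,1) (4,2) (4,3)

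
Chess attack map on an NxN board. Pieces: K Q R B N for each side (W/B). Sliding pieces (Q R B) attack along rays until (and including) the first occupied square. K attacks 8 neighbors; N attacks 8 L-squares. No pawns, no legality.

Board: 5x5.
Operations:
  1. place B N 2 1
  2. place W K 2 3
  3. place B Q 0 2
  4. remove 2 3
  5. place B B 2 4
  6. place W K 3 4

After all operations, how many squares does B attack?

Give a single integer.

Op 1: place BN@(2,1)
Op 2: place WK@(2,3)
Op 3: place BQ@(0,2)
Op 4: remove (2,3)
Op 5: place BB@(2,4)
Op 6: place WK@(3,4)
Per-piece attacks for B:
  BQ@(0,2): attacks (0,3) (0,4) (0,1) (0,0) (1,2) (2,2) (3,2) (4,2) (1,3) (2,4) (1,1) (2,0) [ray(1,1) blocked at (2,4)]
  BN@(2,1): attacks (3,3) (4,2) (1,3) (0,2) (4,0) (0,0)
  BB@(2,4): attacks (3,3) (4,2) (1,3) (0,2) [ray(-1,-1) blocked at (0,2)]
Union (15 distinct): (0,0) (0,1) (0,2) (0,3) (0,4) (1,1) (1,2) (1,3) (2,0) (2,2) (2,4) (3,2) (3,3) (4,0) (4,2)

Answer: 15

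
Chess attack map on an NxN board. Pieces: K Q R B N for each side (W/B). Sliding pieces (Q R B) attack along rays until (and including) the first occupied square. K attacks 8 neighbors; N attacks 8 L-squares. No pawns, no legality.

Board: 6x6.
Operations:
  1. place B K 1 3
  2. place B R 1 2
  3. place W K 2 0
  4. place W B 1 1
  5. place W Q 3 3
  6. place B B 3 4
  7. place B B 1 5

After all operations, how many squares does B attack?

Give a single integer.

Op 1: place BK@(1,3)
Op 2: place BR@(1,2)
Op 3: place WK@(2,0)
Op 4: place WB@(1,1)
Op 5: place WQ@(3,3)
Op 6: place BB@(3,4)
Op 7: place BB@(1,5)
Per-piece attacks for B:
  BR@(1,2): attacks (1,3) (1,1) (2,2) (3,2) (4,2) (5,2) (0,2) [ray(0,1) blocked at (1,3); ray(0,-1) blocked at (1,1)]
  BK@(1,3): attacks (1,4) (1,2) (2,3) (0,3) (2,4) (2,2) (0,4) (0,2)
  BB@(1,5): attacks (2,4) (3,3) (0,4) [ray(1,-1) blocked at (3,3)]
  BB@(3,4): attacks (4,5) (4,3) (5,2) (2,5) (2,3) (1,2) [ray(-1,-1) blocked at (1,2)]
Union (17 distinct): (0,2) (0,3) (0,4) (1,1) (1,2) (1,3) (1,4) (2,2) (2,3) (2,4) (2,5) (3,2) (3,3) (4,2) (4,3) (4,5) (5,2)

Answer: 17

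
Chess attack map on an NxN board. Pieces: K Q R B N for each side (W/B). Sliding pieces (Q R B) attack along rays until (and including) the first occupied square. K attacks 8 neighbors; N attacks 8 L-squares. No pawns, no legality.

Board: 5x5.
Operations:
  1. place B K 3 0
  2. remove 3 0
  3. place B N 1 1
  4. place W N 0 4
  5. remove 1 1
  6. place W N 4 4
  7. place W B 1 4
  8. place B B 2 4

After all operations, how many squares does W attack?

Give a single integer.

Op 1: place BK@(3,0)
Op 2: remove (3,0)
Op 3: place BN@(1,1)
Op 4: place WN@(0,4)
Op 5: remove (1,1)
Op 6: place WN@(4,4)
Op 7: place WB@(1,4)
Op 8: place BB@(2,4)
Per-piece attacks for W:
  WN@(0,4): attacks (1,2) (2,3)
  WB@(1,4): attacks (2,3) (3,2) (4,1) (0,3)
  WN@(4,4): attacks (3,2) (2,3)
Union (5 distinct): (0,3) (1,2) (2,3) (3,2) (4,1)

Answer: 5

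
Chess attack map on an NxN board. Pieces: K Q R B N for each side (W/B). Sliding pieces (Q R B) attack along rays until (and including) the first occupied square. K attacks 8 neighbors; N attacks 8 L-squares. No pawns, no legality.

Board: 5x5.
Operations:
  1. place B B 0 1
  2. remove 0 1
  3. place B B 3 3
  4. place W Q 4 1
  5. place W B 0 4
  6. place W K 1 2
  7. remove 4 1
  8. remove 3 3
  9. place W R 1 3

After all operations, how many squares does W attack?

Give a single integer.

Answer: 12

Derivation:
Op 1: place BB@(0,1)
Op 2: remove (0,1)
Op 3: place BB@(3,3)
Op 4: place WQ@(4,1)
Op 5: place WB@(0,4)
Op 6: place WK@(1,2)
Op 7: remove (4,1)
Op 8: remove (3,3)
Op 9: place WR@(1,3)
Per-piece attacks for W:
  WB@(0,4): attacks (1,3) [ray(1,-1) blocked at (1,3)]
  WK@(1,2): attacks (1,3) (1,1) (2,2) (0,2) (2,3) (2,1) (0,3) (0,1)
  WR@(1,3): attacks (1,4) (1,2) (2,3) (3,3) (4,3) (0,3) [ray(0,-1) blocked at (1,2)]
Union (12 distinct): (0,1) (0,2) (0,3) (1,1) (1,2) (1,3) (1,4) (2,1) (2,2) (2,3) (3,3) (4,3)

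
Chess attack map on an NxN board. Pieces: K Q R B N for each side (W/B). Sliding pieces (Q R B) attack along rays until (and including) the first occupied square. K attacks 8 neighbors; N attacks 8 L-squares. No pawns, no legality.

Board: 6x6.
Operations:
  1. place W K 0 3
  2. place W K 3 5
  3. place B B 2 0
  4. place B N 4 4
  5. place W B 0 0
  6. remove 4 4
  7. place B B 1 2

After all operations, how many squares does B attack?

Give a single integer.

Answer: 12

Derivation:
Op 1: place WK@(0,3)
Op 2: place WK@(3,5)
Op 3: place BB@(2,0)
Op 4: place BN@(4,4)
Op 5: place WB@(0,0)
Op 6: remove (4,4)
Op 7: place BB@(1,2)
Per-piece attacks for B:
  BB@(1,2): attacks (2,3) (3,4) (4,5) (2,1) (3,0) (0,3) (0,1) [ray(-1,1) blocked at (0,3)]
  BB@(2,0): attacks (3,1) (4,2) (5,3) (1,1) (0,2)
Union (12 distinct): (0,1) (0,2) (0,3) (1,1) (2,1) (2,3) (3,0) (3,1) (3,4) (4,2) (4,5) (5,3)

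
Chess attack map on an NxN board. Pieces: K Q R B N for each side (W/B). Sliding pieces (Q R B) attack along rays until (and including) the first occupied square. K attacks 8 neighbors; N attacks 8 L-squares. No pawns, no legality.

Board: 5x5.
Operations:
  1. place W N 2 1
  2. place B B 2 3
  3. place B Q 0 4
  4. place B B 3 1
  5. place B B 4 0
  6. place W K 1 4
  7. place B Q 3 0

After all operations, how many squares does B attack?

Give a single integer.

Op 1: place WN@(2,1)
Op 2: place BB@(2,3)
Op 3: place BQ@(0,4)
Op 4: place BB@(3,1)
Op 5: place BB@(4,0)
Op 6: place WK@(1,4)
Op 7: place BQ@(3,0)
Per-piece attacks for B:
  BQ@(0,4): attacks (0,3) (0,2) (0,1) (0,0) (1,4) (1,3) (2,2) (3,1) [ray(1,0) blocked at (1,4); ray(1,-1) blocked at (3,1)]
  BB@(2,3): attacks (3,4) (3,2) (4,1) (1,4) (1,2) (0,1) [ray(-1,1) blocked at (1,4)]
  BQ@(3,0): attacks (3,1) (4,0) (2,0) (1,0) (0,0) (4,1) (2,1) [ray(0,1) blocked at (3,1); ray(1,0) blocked at (4,0); ray(-1,1) blocked at (2,1)]
  BB@(3,1): attacks (4,2) (4,0) (2,2) (1,3) (0,4) (2,0) [ray(1,-1) blocked at (4,0); ray(-1,1) blocked at (0,4)]
  BB@(4,0): attacks (3,1) [ray(-1,1) blocked at (3,1)]
Union (18 distinct): (0,0) (0,1) (0,2) (0,3) (0,4) (1,0) (1,2) (1,3) (1,4) (2,0) (2,1) (2,2) (3,1) (3,2) (3,4) (4,0) (4,1) (4,2)

Answer: 18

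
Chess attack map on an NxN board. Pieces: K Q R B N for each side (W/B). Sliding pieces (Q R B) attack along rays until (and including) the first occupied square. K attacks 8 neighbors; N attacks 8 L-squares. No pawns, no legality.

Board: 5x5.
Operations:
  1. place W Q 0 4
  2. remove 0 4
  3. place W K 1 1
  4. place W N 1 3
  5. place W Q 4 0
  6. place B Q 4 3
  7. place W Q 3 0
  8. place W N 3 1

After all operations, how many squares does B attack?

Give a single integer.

Op 1: place WQ@(0,4)
Op 2: remove (0,4)
Op 3: place WK@(1,1)
Op 4: place WN@(1,3)
Op 5: place WQ@(4,0)
Op 6: place BQ@(4,3)
Op 7: place WQ@(3,0)
Op 8: place WN@(3,1)
Per-piece attacks for B:
  BQ@(4,3): attacks (4,4) (4,2) (4,1) (4,0) (3,3) (2,3) (1,3) (3,4) (3,2) (2,1) (1,0) [ray(0,-1) blocked at (4,0); ray(-1,0) blocked at (1,3)]
Union (11 distinct): (1,0) (1,3) (2,1) (2,3) (3,2) (3,3) (3,4) (4,0) (4,1) (4,2) (4,4)

Answer: 11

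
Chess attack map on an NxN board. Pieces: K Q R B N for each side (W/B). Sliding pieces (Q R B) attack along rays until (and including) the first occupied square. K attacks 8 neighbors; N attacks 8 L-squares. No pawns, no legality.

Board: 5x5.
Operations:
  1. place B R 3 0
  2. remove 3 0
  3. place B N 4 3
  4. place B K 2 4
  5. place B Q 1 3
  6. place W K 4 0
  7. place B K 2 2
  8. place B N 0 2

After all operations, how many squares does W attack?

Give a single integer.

Op 1: place BR@(3,0)
Op 2: remove (3,0)
Op 3: place BN@(4,3)
Op 4: place BK@(2,4)
Op 5: place BQ@(1,3)
Op 6: place WK@(4,0)
Op 7: place BK@(2,2)
Op 8: place BN@(0,2)
Per-piece attacks for W:
  WK@(4,0): attacks (4,1) (3,0) (3,1)
Union (3 distinct): (3,0) (3,1) (4,1)

Answer: 3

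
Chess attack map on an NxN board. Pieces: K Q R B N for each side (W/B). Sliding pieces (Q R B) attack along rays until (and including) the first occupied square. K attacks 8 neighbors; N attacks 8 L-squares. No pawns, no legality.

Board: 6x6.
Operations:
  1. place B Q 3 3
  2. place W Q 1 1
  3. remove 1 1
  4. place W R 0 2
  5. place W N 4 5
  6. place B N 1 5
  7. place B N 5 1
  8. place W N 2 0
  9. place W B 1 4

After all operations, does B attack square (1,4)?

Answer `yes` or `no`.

Answer: no

Derivation:
Op 1: place BQ@(3,3)
Op 2: place WQ@(1,1)
Op 3: remove (1,1)
Op 4: place WR@(0,2)
Op 5: place WN@(4,5)
Op 6: place BN@(1,5)
Op 7: place BN@(5,1)
Op 8: place WN@(2,0)
Op 9: place WB@(1,4)
Per-piece attacks for B:
  BN@(1,5): attacks (2,3) (3,4) (0,3)
  BQ@(3,3): attacks (3,4) (3,5) (3,2) (3,1) (3,0) (4,3) (5,3) (2,3) (1,3) (0,3) (4,4) (5,5) (4,2) (5,1) (2,4) (1,5) (2,2) (1,1) (0,0) [ray(1,-1) blocked at (5,1); ray(-1,1) blocked at (1,5)]
  BN@(5,1): attacks (4,3) (3,2) (3,0)
B attacks (1,4): no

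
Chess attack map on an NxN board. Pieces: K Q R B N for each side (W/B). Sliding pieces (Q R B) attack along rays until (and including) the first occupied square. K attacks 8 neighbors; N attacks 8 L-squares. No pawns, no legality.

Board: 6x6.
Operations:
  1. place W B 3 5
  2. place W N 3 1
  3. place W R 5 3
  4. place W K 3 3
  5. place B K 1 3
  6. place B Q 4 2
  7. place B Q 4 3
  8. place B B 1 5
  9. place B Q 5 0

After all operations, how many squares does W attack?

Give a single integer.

Op 1: place WB@(3,5)
Op 2: place WN@(3,1)
Op 3: place WR@(5,3)
Op 4: place WK@(3,3)
Op 5: place BK@(1,3)
Op 6: place BQ@(4,2)
Op 7: place BQ@(4,3)
Op 8: place BB@(1,5)
Op 9: place BQ@(5,0)
Per-piece attacks for W:
  WN@(3,1): attacks (4,3) (5,2) (2,3) (1,2) (5,0) (1,0)
  WK@(3,3): attacks (3,4) (3,2) (4,3) (2,3) (4,4) (4,2) (2,4) (2,2)
  WB@(3,5): attacks (4,4) (5,3) (2,4) (1,3) [ray(1,-1) blocked at (5,3); ray(-1,-1) blocked at (1,3)]
  WR@(5,3): attacks (5,4) (5,5) (5,2) (5,1) (5,0) (4,3) [ray(0,-1) blocked at (5,0); ray(-1,0) blocked at (4,3)]
Union (17 distinct): (1,0) (1,2) (1,3) (2,2) (2,3) (2,4) (3,2) (3,4) (4,2) (4,3) (4,4) (5,0) (5,1) (5,2) (5,3) (5,4) (5,5)

Answer: 17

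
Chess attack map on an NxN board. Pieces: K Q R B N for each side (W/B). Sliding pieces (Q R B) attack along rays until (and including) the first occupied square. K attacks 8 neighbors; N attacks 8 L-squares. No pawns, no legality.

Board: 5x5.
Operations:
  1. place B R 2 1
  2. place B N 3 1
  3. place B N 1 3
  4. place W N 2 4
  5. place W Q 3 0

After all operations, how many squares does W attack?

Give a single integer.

Answer: 11

Derivation:
Op 1: place BR@(2,1)
Op 2: place BN@(3,1)
Op 3: place BN@(1,3)
Op 4: place WN@(2,4)
Op 5: place WQ@(3,0)
Per-piece attacks for W:
  WN@(2,4): attacks (3,2) (4,3) (1,2) (0,3)
  WQ@(3,0): attacks (3,1) (4,0) (2,0) (1,0) (0,0) (4,1) (2,1) [ray(0,1) blocked at (3,1); ray(-1,1) blocked at (2,1)]
Union (11 distinct): (0,0) (0,3) (1,0) (1,2) (2,0) (2,1) (3,1) (3,2) (4,0) (4,1) (4,3)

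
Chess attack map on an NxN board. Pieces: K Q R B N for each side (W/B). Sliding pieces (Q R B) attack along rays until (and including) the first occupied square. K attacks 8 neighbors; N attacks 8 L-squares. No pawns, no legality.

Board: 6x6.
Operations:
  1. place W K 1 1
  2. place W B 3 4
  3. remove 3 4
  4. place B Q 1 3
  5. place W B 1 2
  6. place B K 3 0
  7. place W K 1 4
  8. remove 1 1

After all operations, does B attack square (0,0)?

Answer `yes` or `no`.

Answer: no

Derivation:
Op 1: place WK@(1,1)
Op 2: place WB@(3,4)
Op 3: remove (3,4)
Op 4: place BQ@(1,3)
Op 5: place WB@(1,2)
Op 6: place BK@(3,0)
Op 7: place WK@(1,4)
Op 8: remove (1,1)
Per-piece attacks for B:
  BQ@(1,3): attacks (1,4) (1,2) (2,3) (3,3) (4,3) (5,3) (0,3) (2,4) (3,5) (2,2) (3,1) (4,0) (0,4) (0,2) [ray(0,1) blocked at (1,4); ray(0,-1) blocked at (1,2)]
  BK@(3,0): attacks (3,1) (4,0) (2,0) (4,1) (2,1)
B attacks (0,0): no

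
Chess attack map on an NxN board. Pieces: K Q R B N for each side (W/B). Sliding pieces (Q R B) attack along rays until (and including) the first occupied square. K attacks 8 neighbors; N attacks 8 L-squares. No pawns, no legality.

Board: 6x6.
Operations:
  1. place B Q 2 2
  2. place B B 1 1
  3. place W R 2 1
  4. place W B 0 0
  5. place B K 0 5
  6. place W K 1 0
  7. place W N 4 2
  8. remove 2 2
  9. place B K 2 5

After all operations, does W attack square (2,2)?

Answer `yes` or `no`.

Op 1: place BQ@(2,2)
Op 2: place BB@(1,1)
Op 3: place WR@(2,1)
Op 4: place WB@(0,0)
Op 5: place BK@(0,5)
Op 6: place WK@(1,0)
Op 7: place WN@(4,2)
Op 8: remove (2,2)
Op 9: place BK@(2,5)
Per-piece attacks for W:
  WB@(0,0): attacks (1,1) [ray(1,1) blocked at (1,1)]
  WK@(1,0): attacks (1,1) (2,0) (0,0) (2,1) (0,1)
  WR@(2,1): attacks (2,2) (2,3) (2,4) (2,5) (2,0) (3,1) (4,1) (5,1) (1,1) [ray(0,1) blocked at (2,5); ray(-1,0) blocked at (1,1)]
  WN@(4,2): attacks (5,4) (3,4) (2,3) (5,0) (3,0) (2,1)
W attacks (2,2): yes

Answer: yes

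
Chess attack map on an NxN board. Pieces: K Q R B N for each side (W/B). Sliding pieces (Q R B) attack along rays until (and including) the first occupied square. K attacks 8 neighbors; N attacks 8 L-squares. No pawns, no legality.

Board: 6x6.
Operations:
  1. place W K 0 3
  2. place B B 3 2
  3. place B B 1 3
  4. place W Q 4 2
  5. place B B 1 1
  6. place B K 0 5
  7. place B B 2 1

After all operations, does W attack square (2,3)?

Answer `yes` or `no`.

Answer: no

Derivation:
Op 1: place WK@(0,3)
Op 2: place BB@(3,2)
Op 3: place BB@(1,3)
Op 4: place WQ@(4,2)
Op 5: place BB@(1,1)
Op 6: place BK@(0,5)
Op 7: place BB@(2,1)
Per-piece attacks for W:
  WK@(0,3): attacks (0,4) (0,2) (1,3) (1,4) (1,2)
  WQ@(4,2): attacks (4,3) (4,4) (4,5) (4,1) (4,0) (5,2) (3,2) (5,3) (5,1) (3,3) (2,4) (1,5) (3,1) (2,0) [ray(-1,0) blocked at (3,2)]
W attacks (2,3): no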